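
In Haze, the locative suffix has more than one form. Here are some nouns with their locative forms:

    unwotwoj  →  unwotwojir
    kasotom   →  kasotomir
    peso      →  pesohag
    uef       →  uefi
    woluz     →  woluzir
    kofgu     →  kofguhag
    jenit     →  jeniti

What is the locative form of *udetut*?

udetuti

The suffix is conditioned by the final sound: -i when the stem ends in a voiceless consonant (*uef*, *jenit*); -ir when the stem ends in a voiced consonant (*unwotwoj*, *kasotom*, *woluz*); -hag when the stem ends in a vowel (*peso*, *kofgu*).
*udetut* — final sound /t/ (a voiceless consonant) → -i → *udetuti*.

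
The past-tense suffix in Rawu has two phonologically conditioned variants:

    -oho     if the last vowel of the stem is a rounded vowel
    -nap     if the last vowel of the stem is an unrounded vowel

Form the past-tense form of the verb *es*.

*es* — last vowel /e/ (an unrounded vowel) → -nap → *esnap*.

esnap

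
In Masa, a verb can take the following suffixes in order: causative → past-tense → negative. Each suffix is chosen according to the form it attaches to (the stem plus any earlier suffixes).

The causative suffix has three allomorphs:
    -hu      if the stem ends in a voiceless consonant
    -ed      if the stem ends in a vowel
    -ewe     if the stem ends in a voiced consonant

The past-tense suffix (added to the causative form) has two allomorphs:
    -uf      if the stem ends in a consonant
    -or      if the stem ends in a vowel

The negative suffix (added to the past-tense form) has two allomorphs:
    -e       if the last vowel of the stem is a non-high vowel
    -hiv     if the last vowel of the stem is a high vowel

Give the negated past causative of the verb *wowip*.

*wowip*: final sound = /p/, a voiceless consonant → -hu → *wowiphu*.
Since the final sound of the causative form *wowiphu* is /u/ (a vowel), it takes -or, giving *wowiphuor*.
The past-tense form *wowiphuor*: last vowel = /o/, a non-high vowel → -e → *wowiphuore*.

wowiphuore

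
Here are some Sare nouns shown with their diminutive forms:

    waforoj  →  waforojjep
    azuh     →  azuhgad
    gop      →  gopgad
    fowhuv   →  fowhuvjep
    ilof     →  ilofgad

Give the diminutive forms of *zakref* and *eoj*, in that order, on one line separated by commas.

zakrefgad, eojjep

The suffix is conditioned by the final consonant: -gad when the stem ends in a voiceless consonant (*azuh*, *gop*, *ilof*); -jep when the stem ends in a voiced consonant (*waforoj*, *fowhuv*).
The final consonant of *zakref* is /f/, which is voiceless, so the suffix is -gad, giving *zakrefgad*.
*eoj* — final consonant /j/ (voiced) → -jep → *eojjep*.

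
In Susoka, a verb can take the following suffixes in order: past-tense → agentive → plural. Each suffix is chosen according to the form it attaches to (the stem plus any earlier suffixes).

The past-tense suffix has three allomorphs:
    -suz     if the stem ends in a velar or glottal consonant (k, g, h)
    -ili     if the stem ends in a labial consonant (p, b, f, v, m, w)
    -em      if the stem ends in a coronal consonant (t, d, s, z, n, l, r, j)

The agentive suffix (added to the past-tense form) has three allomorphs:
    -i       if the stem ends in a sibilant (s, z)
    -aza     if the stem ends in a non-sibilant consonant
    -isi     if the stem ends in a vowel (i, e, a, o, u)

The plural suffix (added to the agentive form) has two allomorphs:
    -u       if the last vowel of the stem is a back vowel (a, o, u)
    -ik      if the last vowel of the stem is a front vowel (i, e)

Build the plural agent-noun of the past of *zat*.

zatemazau

Since the final consonant of *zat* is /t/ (coronal), it takes -em, giving *zatem*.
The past-tense form *zatem*: final sound = /m/, a non-sibilant consonant → -aza → *zatemaza*.
The agentive form *zatemaza* — last vowel /a/ (a back vowel) → -u → *zatemazau*.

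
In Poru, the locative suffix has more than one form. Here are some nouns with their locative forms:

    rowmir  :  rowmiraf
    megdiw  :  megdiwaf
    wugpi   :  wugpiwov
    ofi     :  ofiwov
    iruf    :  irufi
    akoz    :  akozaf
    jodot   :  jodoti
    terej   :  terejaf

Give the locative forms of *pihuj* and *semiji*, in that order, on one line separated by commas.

The pattern is voicing of the final sound: -i when the stem ends in a voiceless consonant (*iruf*, *jodot*); -af when the stem ends in a voiced consonant (*rowmir*, *megdiw*, *akoz*, *terej*); -wov when the stem ends in a vowel (*wugpi*, *ofi*).
*pihuj*: final sound = /j/, a voiced consonant → -af → *pihujaf*.
Since the final sound of *semiji* is /i/ (a vowel), it takes -wov, giving *semijiwov*.

pihujaf, semijiwov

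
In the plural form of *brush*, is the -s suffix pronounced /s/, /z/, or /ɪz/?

The stem *brush* ends in a sibilant (/s, z, ʃ, ʒ, tʃ, dʒ/).
The plural suffix surfaces as /ɪz/ after sibilants, /s/ after other voiceless consonants, and /z/ after other voiced sounds.
So the plural -s on *brush* is pronounced /ɪz/.

/ɪz/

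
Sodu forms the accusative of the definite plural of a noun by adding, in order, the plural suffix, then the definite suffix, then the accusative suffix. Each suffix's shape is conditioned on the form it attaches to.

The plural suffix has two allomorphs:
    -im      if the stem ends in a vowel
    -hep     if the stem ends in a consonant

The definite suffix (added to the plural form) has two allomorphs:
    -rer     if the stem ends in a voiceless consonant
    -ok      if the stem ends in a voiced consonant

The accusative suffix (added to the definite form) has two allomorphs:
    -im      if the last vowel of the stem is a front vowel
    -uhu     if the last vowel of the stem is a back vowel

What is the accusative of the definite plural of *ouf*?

*ouf* — final sound /f/ (a consonant) → -hep → *oufhep*.
The plural form *oufhep* — final consonant /p/ (voiceless) → -rer → *oufheprer*.
The definite form *oufheprer*: last vowel = /e/, a front vowel → -im → *oufheprerim*.

oufheprerim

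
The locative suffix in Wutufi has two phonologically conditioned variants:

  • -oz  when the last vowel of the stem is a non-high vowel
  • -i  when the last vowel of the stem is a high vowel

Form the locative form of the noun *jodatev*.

Since the last vowel of *jodatev* is /e/ (a non-high vowel), it takes -oz, giving *jodatevoz*.

jodatevoz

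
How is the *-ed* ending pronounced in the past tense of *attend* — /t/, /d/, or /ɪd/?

/ɪd/

The stem *attend* ends in /t/ or /d/.
The -ed suffix is realized as /ɪd/ after /t, d/; as /t/ after other voiceless consonants; and as /d/ after other voiced sounds.
So -ed on *attend* is pronounced /ɪd/.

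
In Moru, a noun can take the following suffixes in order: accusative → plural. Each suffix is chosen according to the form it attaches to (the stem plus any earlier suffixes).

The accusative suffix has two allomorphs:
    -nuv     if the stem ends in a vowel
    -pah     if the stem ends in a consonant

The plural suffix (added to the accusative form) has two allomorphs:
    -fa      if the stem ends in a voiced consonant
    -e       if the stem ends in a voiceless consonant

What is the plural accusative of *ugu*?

The final sound of *ugu* is /u/, which is a vowel, so the accusative suffix is -nuv, giving *ugunuv*.
The accusative form *ugunuv* — final consonant /v/ (voiced) → -fa → *ugunuvfa*.

ugunuvfa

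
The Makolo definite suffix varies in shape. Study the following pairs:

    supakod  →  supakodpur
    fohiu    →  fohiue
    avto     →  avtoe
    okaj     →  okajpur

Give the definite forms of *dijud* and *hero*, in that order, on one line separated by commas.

dijudpur, heroe

Looking at the final sound of each stem: -pur when the stem ends in a consonant (*supakod*, *okaj*); -e when the stem ends in a vowel (*fohiu*, *avto*).
*dijud* — final sound /d/ (a consonant) → -pur → *dijudpur*.
*hero* — final sound /o/ (a vowel) → -e → *heroe*.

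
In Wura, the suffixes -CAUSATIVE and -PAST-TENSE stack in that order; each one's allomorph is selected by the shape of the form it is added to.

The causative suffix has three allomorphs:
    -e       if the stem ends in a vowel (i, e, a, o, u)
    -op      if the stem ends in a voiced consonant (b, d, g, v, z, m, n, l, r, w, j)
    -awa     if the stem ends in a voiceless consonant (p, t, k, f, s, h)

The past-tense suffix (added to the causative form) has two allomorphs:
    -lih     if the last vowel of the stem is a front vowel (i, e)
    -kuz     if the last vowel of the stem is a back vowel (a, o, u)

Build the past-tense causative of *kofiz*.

The final sound of *kofiz* is /z/, which is a voiced consonant, so the causative suffix is -op, giving *kofizop*.
The causative form *kofizop*: last vowel = /o/, a back vowel → -kuz → *kofizopkuz*.

kofizopkuz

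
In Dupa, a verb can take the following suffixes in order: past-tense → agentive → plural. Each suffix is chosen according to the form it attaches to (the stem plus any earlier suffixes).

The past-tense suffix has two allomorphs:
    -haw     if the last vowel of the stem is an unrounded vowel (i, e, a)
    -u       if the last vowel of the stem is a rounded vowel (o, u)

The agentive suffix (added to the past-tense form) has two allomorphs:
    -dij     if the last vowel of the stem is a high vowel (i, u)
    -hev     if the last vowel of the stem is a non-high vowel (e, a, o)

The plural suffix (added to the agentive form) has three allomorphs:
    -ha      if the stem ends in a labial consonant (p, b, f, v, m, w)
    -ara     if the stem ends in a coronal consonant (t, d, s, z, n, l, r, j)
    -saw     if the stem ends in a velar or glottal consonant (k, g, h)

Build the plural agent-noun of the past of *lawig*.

lawighawhevha

The last vowel of *lawig* is /i/, which is an unrounded vowel, so the past-tense suffix is -haw, giving *lawighaw*.
The last vowel of the past-tense form *lawighaw* is /a/, which is a non-high vowel, so the agentive suffix is -hev, giving *lawighawhev*.
The agentive form *lawighawhev*: final consonant = /v/, labial → -ha → *lawighawhevha*.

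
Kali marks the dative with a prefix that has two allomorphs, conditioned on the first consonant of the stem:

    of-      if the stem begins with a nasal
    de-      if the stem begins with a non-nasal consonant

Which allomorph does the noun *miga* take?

of-

The first consonant of *miga* is /m/, which is a nasal, so the prefix is of-.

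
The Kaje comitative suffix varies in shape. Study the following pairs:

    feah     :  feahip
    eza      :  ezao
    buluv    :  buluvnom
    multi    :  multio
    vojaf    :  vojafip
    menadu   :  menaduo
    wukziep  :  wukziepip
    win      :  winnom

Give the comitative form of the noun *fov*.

fovnom

The pattern is voicing of the final sound: -ip when the stem ends in a voiceless consonant (*feah*, *vojaf*, *wukziep*); -nom when the stem ends in a voiced consonant (*buluv*, *win*); -o when the stem ends in a vowel (*eza*, *multi*, *menadu*).
*fov* — final sound /v/ (a voiced consonant) → -nom → *fovnom*.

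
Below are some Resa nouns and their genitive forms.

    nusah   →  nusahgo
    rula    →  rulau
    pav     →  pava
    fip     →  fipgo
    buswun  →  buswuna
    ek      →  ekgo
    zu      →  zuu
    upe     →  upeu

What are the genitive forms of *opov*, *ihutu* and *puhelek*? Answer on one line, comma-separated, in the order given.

opova, ihutuu, puhelekgo

The alternation tracks the final sound of the stem — -go when the stem ends in a voiceless consonant (*nusah*, *fip*, *ek*); -a when the stem ends in a voiced consonant (*pav*, *buswun*); -u when the stem ends in a vowel (*rula*, *zu*, *upe*).
The final sound of *opov* is /v/, which is a voiced consonant, so the suffix is -a, giving *opova*.
*ihutu*: final sound = /u/, a vowel → -u → *ihutuu*.
The final sound of *puhelek* is /k/, which is a voiceless consonant, so the suffix is -go, giving *puhelekgo*.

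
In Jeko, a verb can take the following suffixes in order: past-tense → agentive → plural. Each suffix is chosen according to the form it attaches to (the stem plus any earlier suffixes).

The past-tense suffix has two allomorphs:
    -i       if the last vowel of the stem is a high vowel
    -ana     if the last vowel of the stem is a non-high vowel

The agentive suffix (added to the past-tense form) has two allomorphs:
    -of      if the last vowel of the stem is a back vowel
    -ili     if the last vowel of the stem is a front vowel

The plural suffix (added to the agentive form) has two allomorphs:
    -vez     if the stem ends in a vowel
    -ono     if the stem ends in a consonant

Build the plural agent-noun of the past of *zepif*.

zepifiilivez

*zepif*: last vowel = /i/, a high vowel → -i → *zepifi*.
The past-tense form *zepifi* — last vowel /i/ (a front vowel) → -ili → *zepifiili*.
The final sound of the agentive form *zepifiili* is /i/, which is a vowel, so the plural suffix is -vez, giving *zepifiilivez*.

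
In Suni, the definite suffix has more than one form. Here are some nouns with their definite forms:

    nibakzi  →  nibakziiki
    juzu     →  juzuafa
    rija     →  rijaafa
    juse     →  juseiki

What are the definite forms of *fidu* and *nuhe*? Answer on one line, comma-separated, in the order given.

Looking at the last vowel of each stem: -iki when the last vowel of the stem is a front vowel (*nibakzi*, *juse*); -afa when the last vowel of the stem is a back vowel (*juzu*, *rija*).
Since the last vowel of *fidu* is /u/ (a back vowel), it takes -afa, giving *fiduafa*.
*nuhe*: last vowel = /e/, a front vowel → -iki → *nuheiki*.

fiduafa, nuheiki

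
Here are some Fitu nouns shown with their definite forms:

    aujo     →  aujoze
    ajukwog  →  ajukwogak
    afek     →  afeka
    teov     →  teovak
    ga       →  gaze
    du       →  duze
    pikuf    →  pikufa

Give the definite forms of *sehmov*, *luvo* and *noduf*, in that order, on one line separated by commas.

The suffix is conditioned by the final sound: -a when the stem ends in a voiceless consonant (*afek*, *pikuf*); -ak when the stem ends in a voiced consonant (*ajukwog*, *teov*); -ze when the stem ends in a vowel (*aujo*, *ga*, *du*).
Since the final sound of *sehmov* is /v/ (a voiced consonant), it takes -ak, giving *sehmovak*.
*luvo* — final sound /o/ (a vowel) → -ze → *luvoze*.
Since the final sound of *noduf* is /f/ (a voiceless consonant), it takes -a, giving *nodufa*.

sehmovak, luvoze, nodufa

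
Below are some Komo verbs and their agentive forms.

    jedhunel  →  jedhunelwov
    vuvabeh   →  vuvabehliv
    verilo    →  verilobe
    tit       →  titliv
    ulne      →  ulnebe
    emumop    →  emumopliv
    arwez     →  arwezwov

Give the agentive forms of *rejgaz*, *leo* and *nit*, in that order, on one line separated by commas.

rejgazwov, leobe, nitliv

The pattern is voicing of the final sound: -liv when the stem ends in a voiceless consonant (*vuvabeh*, *tit*, *emumop*); -wov when the stem ends in a voiced consonant (*jedhunel*, *arwez*); -be when the stem ends in a vowel (*verilo*, *ulne*).
*rejgaz* — final sound /z/ (a voiced consonant) → -wov → *rejgazwov*.
*leo*: final sound = /o/, a vowel → -be → *leobe*.
*nit*: final sound = /t/, a voiceless consonant → -liv → *nitliv*.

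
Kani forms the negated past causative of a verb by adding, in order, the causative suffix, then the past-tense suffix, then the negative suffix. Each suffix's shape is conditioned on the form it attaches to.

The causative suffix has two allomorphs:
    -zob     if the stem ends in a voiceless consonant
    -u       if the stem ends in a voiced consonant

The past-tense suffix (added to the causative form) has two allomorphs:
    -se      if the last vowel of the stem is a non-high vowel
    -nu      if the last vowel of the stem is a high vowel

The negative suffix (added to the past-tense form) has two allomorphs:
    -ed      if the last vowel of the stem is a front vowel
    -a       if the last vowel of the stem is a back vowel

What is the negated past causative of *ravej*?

*ravej*: final consonant = /j/, voiced → -u → *raveju*.
Since the last vowel of the causative form *raveju* is /u/ (a high vowel), it takes -nu, giving *ravejunu*.
The past-tense form *ravejunu* — last vowel /u/ (a back vowel) → -a → *ravejunua*.

ravejunua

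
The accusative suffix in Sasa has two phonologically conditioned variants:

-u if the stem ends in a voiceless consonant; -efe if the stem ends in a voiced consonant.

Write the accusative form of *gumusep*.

gumusepu

*gumusep*: final consonant = /p/, voiceless → -u → *gumusepu*.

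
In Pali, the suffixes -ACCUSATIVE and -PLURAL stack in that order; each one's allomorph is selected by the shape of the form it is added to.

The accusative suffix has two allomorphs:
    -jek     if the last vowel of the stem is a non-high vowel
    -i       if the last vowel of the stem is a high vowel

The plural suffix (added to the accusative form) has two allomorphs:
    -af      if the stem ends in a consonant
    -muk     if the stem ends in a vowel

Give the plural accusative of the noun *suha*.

suhajekaf

*suha* — last vowel /a/ (a non-high vowel) → -jek → *suhajek*.
The accusative form *suhajek* — final sound /k/ (a consonant) → -af → *suhajekaf*.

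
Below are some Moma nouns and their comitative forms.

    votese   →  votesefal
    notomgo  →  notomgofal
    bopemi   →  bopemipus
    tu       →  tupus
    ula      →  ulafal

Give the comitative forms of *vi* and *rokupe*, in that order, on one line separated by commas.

vipus, rokupefal

The pattern is height harmony: -pus when the last vowel of the stem is a high vowel (*bopemi*, *tu*); -fal when the last vowel of the stem is a non-high vowel (*votese*, *notomgo*, *ula*).
*vi* — last vowel /i/ (a high vowel) → -pus → *vipus*.
*rokupe*: last vowel = /e/, a non-high vowel → -fal → *rokupefal*.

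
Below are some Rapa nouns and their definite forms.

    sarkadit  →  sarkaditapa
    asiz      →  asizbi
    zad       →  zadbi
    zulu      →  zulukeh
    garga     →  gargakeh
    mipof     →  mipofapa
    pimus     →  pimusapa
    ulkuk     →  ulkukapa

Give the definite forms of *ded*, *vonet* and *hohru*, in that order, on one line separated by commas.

dedbi, vonetapa, hohrukeh

The alternation tracks the final sound of the stem — -apa when the stem ends in a voiceless consonant (*sarkadit*, *mipof*, *pimus*, *ulkuk*); -bi when the stem ends in a voiced consonant (*asiz*, *zad*); -keh when the stem ends in a vowel (*zulu*, *garga*).
*ded* — final sound /d/ (a voiced consonant) → -bi → *dedbi*.
Since the final sound of *vonet* is /t/ (a voiceless consonant), it takes -apa, giving *vonetapa*.
*hohru* — final sound /u/ (a vowel) → -keh → *hohrukeh*.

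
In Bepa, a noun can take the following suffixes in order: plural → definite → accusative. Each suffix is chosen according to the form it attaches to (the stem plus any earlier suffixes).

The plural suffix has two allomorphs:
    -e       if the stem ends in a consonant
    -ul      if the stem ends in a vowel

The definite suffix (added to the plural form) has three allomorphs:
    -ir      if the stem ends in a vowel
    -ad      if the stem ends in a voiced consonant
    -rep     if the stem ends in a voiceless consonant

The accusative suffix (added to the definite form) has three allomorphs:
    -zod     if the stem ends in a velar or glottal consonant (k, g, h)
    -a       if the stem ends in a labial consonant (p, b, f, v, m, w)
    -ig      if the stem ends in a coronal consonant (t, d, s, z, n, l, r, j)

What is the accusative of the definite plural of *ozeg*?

*ozeg* — final sound /g/ (a consonant) → -e → *ozege*.
Since the final sound of the plural form *ozege* is /e/ (a vowel), it takes -ir, giving *ozegeir*.
Since the final consonant of the definite form *ozegeir* is /r/ (coronal), it takes -ig, giving *ozegeirig*.

ozegeirig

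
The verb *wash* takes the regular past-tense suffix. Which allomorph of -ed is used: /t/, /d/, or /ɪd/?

/t/

The stem *wash* ends in a voiceless consonant other than /t/.
The -ed suffix is realized as /ɪd/ after /t, d/; as /t/ after other voiceless consonants; and as /d/ after other voiced sounds.
So -ed on *wash* is pronounced /t/.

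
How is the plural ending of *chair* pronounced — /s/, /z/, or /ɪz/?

The stem *chair* ends in a voiced non-sibilant sound.
The plural suffix surfaces as /ɪz/ after sibilants, /s/ after other voiceless consonants, and /z/ after other voiced sounds.
So the plural -s on *chair* is pronounced /z/.

/z/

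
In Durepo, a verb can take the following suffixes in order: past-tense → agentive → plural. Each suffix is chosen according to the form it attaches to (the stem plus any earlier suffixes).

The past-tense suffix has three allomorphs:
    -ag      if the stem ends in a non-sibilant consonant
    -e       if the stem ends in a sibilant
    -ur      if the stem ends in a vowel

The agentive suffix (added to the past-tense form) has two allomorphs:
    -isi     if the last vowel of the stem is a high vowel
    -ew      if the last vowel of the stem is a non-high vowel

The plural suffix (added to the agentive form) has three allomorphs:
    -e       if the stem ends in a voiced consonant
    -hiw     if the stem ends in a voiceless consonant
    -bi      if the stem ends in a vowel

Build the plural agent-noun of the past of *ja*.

Since the final sound of *ja* is /a/ (a vowel), it takes -ur, giving *jaur*.
The past-tense form *jaur*: last vowel = /u/, a high vowel → -isi → *jaurisi*.
The final sound of the agentive form *jaurisi* is /i/, which is a vowel, so the plural suffix is -bi, giving *jaurisibi*.

jaurisibi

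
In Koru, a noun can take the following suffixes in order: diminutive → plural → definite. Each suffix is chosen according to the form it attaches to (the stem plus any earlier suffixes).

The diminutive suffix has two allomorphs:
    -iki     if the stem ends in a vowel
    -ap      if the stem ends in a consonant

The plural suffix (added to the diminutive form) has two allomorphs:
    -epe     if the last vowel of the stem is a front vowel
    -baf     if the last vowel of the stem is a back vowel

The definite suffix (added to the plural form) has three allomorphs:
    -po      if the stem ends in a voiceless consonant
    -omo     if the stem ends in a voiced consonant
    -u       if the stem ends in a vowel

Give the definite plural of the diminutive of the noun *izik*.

The final sound of *izik* is /k/, which is a consonant, so the diminutive suffix is -ap, giving *izikap*.
The diminutive form *izikap* — last vowel /a/ (a back vowel) → -baf → *izikapbaf*.
Since the final sound of the plural form *izikapbaf* is /f/ (a voiceless consonant), it takes -po, giving *izikapbafpo*.

izikapbafpo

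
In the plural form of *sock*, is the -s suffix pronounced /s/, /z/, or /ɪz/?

/s/

The stem *sock* ends in a voiceless non-sibilant consonant.
The plural suffix surfaces as /ɪz/ after sibilants, /s/ after other voiceless consonants, and /z/ after other voiced sounds.
So the plural -s on *sock* is pronounced /s/.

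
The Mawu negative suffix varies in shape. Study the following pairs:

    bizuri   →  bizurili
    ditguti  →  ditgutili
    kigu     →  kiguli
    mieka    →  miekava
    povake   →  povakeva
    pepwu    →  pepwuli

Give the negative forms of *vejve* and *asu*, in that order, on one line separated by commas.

The suffix is conditioned by the last vowel: -li when the last vowel of the stem is a high vowel (*bizuri*, *ditguti*, *kigu*, *pepwu*); -va when the last vowel of the stem is a non-high vowel (*mieka*, *povake*).
*vejve* — last vowel /e/ (a non-high vowel) → -va → *vejveva*.
*asu* — last vowel /u/ (a high vowel) → -li → *asuli*.

vejveva, asuli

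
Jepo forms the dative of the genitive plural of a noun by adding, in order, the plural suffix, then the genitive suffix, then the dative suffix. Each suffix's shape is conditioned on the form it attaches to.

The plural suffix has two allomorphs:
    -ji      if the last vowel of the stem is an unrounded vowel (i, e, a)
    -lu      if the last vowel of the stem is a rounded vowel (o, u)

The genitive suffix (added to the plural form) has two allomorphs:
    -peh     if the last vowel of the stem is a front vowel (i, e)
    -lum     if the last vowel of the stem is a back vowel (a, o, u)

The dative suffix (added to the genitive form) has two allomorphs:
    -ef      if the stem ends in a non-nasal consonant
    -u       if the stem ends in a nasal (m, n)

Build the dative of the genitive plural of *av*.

avjipehef

The last vowel of *av* is /a/, which is an unrounded vowel, so the plural suffix is -ji, giving *avji*.
The last vowel of the plural form *avji* is /i/, which is a front vowel, so the genitive suffix is -peh, giving *avjipeh*.
Since the final consonant of the genitive form *avjipeh* is /h/ (non-nasal), it takes -ef, giving *avjipehef*.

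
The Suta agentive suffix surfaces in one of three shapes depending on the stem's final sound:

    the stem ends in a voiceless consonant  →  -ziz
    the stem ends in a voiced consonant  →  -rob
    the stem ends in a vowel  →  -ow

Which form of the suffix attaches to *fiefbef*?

-ziz

*fiefbef* — final sound /f/ (a voiceless consonant) → -ziz.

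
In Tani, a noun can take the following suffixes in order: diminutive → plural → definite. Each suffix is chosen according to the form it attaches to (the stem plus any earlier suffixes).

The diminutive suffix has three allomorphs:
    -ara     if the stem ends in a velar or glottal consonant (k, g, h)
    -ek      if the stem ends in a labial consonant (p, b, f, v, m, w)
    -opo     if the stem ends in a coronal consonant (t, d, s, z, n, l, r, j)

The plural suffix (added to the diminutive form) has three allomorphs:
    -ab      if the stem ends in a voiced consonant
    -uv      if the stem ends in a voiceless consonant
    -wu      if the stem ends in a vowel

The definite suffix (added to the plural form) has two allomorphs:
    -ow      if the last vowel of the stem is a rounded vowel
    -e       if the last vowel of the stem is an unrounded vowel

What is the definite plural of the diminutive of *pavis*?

pavisopowuow

Since the final consonant of *pavis* is /s/ (coronal), it takes -opo, giving *pavisopo*.
The diminutive form *pavisopo* — final sound /o/ (a vowel) → -wu → *pavisopowu*.
Since the last vowel of the plural form *pavisopowu* is /u/ (a rounded vowel), it takes -ow, giving *pavisopowuow*.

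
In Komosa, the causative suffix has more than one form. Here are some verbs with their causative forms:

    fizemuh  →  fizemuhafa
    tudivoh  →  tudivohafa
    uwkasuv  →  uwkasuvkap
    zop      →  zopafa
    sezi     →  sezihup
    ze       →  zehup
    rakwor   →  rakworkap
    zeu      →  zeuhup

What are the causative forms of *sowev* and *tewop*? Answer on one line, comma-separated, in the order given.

sowevkap, tewopafa

The pattern is voicing of the final sound: -afa when the stem ends in a voiceless consonant (*fizemuh*, *tudivoh*, *zop*); -kap when the stem ends in a voiced consonant (*uwkasuv*, *rakwor*); -hup when the stem ends in a vowel (*sezi*, *ze*, *zeu*).
*sowev* — final sound /v/ (a voiced consonant) → -kap → *sowevkap*.
*tewop* — final sound /p/ (a voiceless consonant) → -afa → *tewopafa*.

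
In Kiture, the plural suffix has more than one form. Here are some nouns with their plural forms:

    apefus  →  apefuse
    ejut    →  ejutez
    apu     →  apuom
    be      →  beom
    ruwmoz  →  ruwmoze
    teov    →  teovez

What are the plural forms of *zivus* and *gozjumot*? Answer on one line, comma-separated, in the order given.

zivuse, gozjumotez

The alternation tracks the final sound of the stem — -e when the stem ends in a sibilant (*apefus*, *ruwmoz*); -ez when the stem ends in a non-sibilant consonant (*ejut*, *teov*); -om when the stem ends in a vowel (*apu*, *be*).
Since the final sound of *zivus* is /s/ (a sibilant), it takes -e, giving *zivuse*.
*gozjumot* — final sound /t/ (a non-sibilant consonant) → -ez → *gozjumotez*.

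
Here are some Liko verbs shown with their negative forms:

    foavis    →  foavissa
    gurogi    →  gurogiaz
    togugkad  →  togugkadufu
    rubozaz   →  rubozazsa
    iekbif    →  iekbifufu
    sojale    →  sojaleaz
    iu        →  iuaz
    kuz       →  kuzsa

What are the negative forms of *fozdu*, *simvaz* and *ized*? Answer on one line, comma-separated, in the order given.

Looking at the final sound of each stem: -sa when the stem ends in a sibilant (*foavis*, *rubozaz*, *kuz*); -ufu when the stem ends in a non-sibilant consonant (*togugkad*, *iekbif*); -az when the stem ends in a vowel (*gurogi*, *sojale*, *iu*).
The final sound of *fozdu* is /u/, which is a vowel, so the suffix is -az, giving *fozduaz*.
The final sound of *simvaz* is /z/, which is a sibilant, so the suffix is -sa, giving *simvazsa*.
Since the final sound of *ized* is /d/ (a non-sibilant consonant), it takes -ufu, giving *izedufu*.

fozduaz, simvazsa, izedufu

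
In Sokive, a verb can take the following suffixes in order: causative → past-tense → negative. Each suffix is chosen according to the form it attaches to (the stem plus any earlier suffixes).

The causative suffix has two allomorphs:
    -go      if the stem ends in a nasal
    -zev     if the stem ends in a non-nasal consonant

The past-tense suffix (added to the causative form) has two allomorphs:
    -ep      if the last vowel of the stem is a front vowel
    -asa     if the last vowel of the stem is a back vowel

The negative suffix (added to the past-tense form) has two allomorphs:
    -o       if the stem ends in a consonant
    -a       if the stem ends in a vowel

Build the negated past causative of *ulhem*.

ulhemgoasaa

The final consonant of *ulhem* is /m/, which is a nasal, so the causative suffix is -go, giving *ulhemgo*.
The causative form *ulhemgo* — last vowel /o/ (a back vowel) → -asa → *ulhemgoasa*.
The final sound of the past-tense form *ulhemgoasa* is /a/, which is a vowel, so the negative suffix is -a, giving *ulhemgoasaa*.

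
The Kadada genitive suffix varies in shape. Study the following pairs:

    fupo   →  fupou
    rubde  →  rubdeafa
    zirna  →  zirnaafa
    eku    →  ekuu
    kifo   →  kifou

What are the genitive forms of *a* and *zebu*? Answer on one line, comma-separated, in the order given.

aafa, zebuu

The pattern is rounding harmony: -u when the last vowel of the stem is a rounded vowel (*fupo*, *eku*, *kifo*); -afa when the last vowel of the stem is an unrounded vowel (*rubde*, *zirna*).
Since the last vowel of *a* is /a/ (an unrounded vowel), it takes -afa, giving *aafa*.
The last vowel of *zebu* is /u/, which is a rounded vowel, so the suffix is -u, giving *zebuu*.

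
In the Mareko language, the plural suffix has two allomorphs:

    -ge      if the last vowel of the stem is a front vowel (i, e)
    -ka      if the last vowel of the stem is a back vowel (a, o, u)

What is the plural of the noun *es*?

esge

The last vowel of *es* is /e/, which is a front vowel, so the suffix is -ge, giving *esge*.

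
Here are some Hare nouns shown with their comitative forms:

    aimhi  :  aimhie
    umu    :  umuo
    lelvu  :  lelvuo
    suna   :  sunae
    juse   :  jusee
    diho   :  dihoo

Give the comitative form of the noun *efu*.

The alternation tracks the last vowel of the stem — -o when the last vowel of the stem is a rounded vowel (*umu*, *lelvu*, *diho*); -e when the last vowel of the stem is an unrounded vowel (*aimhi*, *suna*, *juse*).
*efu* — last vowel /u/ (a rounded vowel) → -o → *efuo*.

efuo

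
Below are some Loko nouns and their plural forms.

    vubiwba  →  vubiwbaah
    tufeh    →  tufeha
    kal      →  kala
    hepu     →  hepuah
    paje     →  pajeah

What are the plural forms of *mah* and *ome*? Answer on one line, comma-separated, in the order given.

The suffix is conditioned by the final sound: -a when the stem ends in a consonant (*tufeh*, *kal*); -ah when the stem ends in a vowel (*vubiwba*, *hepu*, *paje*).
Since the final sound of *mah* is /h/ (a consonant), it takes -a, giving *maha*.
The final sound of *ome* is /e/, which is a vowel, so the suffix is -ah, giving *omeah*.

maha, omeah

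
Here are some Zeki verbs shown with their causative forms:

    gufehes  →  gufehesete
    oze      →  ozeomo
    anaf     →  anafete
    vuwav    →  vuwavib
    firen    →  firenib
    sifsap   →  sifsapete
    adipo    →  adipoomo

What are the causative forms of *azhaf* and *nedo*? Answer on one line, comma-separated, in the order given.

azhafete, nedoomo

The alternation tracks the final sound of the stem — -ete when the stem ends in a voiceless consonant (*gufehes*, *anaf*, *sifsap*); -ib when the stem ends in a voiced consonant (*vuwav*, *firen*); -omo when the stem ends in a vowel (*oze*, *adipo*).
*azhaf*: final sound = /f/, a voiceless consonant → -ete → *azhafete*.
Since the final sound of *nedo* is /o/ (a vowel), it takes -omo, giving *nedoomo*.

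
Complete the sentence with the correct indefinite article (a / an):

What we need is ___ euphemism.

a

The indefinite article is chosen by the initial *sound* of the following word, not its spelling.
*euphemism* begins with the sound /juː/ (eu pronounced /juː/) — a consonant sound.
So the article is *a*: What we need is a euphemism.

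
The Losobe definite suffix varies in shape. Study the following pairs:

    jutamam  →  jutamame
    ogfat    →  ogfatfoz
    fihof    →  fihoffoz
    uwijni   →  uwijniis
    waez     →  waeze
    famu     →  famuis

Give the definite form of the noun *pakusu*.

pakusuis

The suffix is conditioned by the final sound: -foz when the stem ends in a voiceless consonant (*ogfat*, *fihof*); -e when the stem ends in a voiced consonant (*jutamam*, *waez*); -is when the stem ends in a vowel (*uwijni*, *famu*).
*pakusu* — final sound /u/ (a vowel) → -is → *pakusuis*.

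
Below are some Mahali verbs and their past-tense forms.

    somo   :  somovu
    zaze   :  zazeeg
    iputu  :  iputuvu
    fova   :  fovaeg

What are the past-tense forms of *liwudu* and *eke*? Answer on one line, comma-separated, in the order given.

liwuduvu, ekeeg

The alternation tracks the last vowel of the stem — -vu when the last vowel of the stem is a rounded vowel (*somo*, *iputu*); -eg when the last vowel of the stem is an unrounded vowel (*zaze*, *fova*).
*liwudu*: last vowel = /u/, a rounded vowel → -vu → *liwuduvu*.
Since the last vowel of *eke* is /e/ (an unrounded vowel), it takes -eg, giving *ekeeg*.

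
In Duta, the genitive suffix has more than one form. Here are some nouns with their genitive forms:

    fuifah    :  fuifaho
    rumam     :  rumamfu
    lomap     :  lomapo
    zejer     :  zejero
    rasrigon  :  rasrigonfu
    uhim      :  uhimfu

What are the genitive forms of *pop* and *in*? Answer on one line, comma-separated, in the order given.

popo, infu

The alternation tracks the final consonant of the stem — -fu when the stem ends in a nasal (*rumam*, *rasrigon*, *uhim*); -o when the stem ends in a non-nasal consonant (*fuifah*, *lomap*, *zejer*).
*pop*: final consonant = /p/, non-nasal → -o → *popo*.
*in* — final consonant /n/ (a nasal) → -fu → *infu*.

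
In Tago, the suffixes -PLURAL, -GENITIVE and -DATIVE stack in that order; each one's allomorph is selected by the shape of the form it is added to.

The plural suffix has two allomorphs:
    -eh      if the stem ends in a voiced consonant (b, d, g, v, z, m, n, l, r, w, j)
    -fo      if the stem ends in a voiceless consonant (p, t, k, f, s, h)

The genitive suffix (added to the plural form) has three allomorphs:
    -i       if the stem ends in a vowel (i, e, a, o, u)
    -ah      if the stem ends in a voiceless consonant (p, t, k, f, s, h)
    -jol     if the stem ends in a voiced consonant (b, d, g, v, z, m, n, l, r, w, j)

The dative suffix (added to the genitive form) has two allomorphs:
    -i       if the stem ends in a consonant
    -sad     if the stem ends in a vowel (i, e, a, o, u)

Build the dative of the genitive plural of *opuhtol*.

*opuhtol* — final consonant /l/ (voiced) → -eh → *opuhtoleh*.
The plural form *opuhtoleh* — final sound /h/ (a voiceless consonant) → -ah → *opuhtolehah*.
Since the final sound of the genitive form *opuhtolehah* is /h/ (a consonant), it takes -i, giving *opuhtolehahi*.

opuhtolehahi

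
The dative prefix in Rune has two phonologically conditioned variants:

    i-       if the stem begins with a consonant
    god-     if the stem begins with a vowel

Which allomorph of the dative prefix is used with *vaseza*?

i-

The first sound of *vaseza* is /v/, which is a consonant, so the prefix is i-.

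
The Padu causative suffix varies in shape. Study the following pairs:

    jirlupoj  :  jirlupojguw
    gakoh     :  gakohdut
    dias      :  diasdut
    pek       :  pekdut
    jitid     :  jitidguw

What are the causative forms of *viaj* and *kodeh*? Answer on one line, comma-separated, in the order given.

viajguw, kodehdut

The pattern is voicing of the final consonant: -dut when the stem ends in a voiceless consonant (*gakoh*, *dias*, *pek*); -guw when the stem ends in a voiced consonant (*jirlupoj*, *jitid*).
*viaj* — final consonant /j/ (voiced) → -guw → *viajguw*.
The final consonant of *kodeh* is /h/, which is voiceless, so the suffix is -dut, giving *kodehdut*.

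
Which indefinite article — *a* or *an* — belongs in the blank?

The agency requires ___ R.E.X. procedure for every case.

The indefinite article is chosen by the initial *sound* of the following word, not its spelling.
The initialism *R.E.X.* is read letter by letter; the first letter, R, is pronounced /ɑr/, which begins with a vowel sound.
So the article is *an*: The agency requires an R.E.X. procedure for every case.

an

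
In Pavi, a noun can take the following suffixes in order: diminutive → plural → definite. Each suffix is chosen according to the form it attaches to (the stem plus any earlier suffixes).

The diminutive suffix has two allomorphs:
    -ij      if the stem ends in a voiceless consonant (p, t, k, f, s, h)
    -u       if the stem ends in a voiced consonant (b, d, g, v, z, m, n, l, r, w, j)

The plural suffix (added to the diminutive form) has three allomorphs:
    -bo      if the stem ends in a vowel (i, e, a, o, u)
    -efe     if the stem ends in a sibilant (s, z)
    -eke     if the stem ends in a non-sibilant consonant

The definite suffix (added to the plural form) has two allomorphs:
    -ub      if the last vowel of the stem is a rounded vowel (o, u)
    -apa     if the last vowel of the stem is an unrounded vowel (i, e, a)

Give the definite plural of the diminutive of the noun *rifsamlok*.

rifsamlokijekeapa

*rifsamlok*: final consonant = /k/, voiceless → -ij → *rifsamlokij*.
The final sound of the diminutive form *rifsamlokij* is /j/, which is a non-sibilant consonant, so the plural suffix is -eke, giving *rifsamlokijeke*.
The last vowel of the plural form *rifsamlokijeke* is /e/, which is an unrounded vowel, so the definite suffix is -apa, giving *rifsamlokijekeapa*.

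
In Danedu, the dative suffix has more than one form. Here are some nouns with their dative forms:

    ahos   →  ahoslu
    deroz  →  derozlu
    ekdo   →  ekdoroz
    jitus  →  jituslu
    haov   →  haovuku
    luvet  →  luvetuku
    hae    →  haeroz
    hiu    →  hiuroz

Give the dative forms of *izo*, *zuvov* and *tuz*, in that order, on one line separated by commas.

izoroz, zuvovuku, tuzlu

The suffix is conditioned by the final sound: -lu when the stem ends in a sibilant (*ahos*, *deroz*, *jitus*); -uku when the stem ends in a non-sibilant consonant (*haov*, *luvet*); -roz when the stem ends in a vowel (*ekdo*, *hae*, *hiu*).
*izo* — final sound /o/ (a vowel) → -roz → *izoroz*.
The final sound of *zuvov* is /v/, which is a non-sibilant consonant, so the suffix is -uku, giving *zuvovuku*.
*tuz* — final sound /z/ (a sibilant) → -lu → *tuzlu*.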